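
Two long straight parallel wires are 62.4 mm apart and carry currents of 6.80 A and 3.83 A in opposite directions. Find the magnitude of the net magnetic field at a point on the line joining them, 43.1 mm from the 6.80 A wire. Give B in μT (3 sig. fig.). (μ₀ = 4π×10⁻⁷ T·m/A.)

B ≈ 71.2 μT

Each long wire gives B = μ₀I/(2πd). Distances are d₁ = 0.0431 m and d₂ = 0.0193 m.
B₁ = 3.16×10⁻⁵ T, B₂ = 3.97×10⁻⁵ T.
Between antiparallel currents both contributions point the same way, so they add. B = B₁ + B₂ = 3.16×10⁻⁵ + 3.97×10⁻⁵ = 7.12×10⁻⁵ T.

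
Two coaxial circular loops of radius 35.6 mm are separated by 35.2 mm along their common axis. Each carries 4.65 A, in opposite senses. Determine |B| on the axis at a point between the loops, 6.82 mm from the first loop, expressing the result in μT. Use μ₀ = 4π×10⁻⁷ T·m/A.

Each loop contributes B = μ₀IR²/[2(R²+z²)^(3/2)] on the axis, with z measured from that loop.
Loop 1 (z = 0.00682 m): B₁ = 7.78×10⁻⁵ T. Loop 2 (z = 0.02838 m): B₂ = 3.92×10⁻⁵ T.
The fields oppose: B = |B₁ − B₂| = 3.85×10⁻⁵ T.

B ≈ 38.5 μT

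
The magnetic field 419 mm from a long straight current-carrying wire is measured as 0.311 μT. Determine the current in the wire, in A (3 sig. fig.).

For a long straight wire B = μ₀I/(2πd), so I = 2πdB/μ₀.
I = 2π × 0.419 × 3.11×10⁻⁷ / (4π×10⁻⁷) = 0.652 A.

I ≈ 0.652 A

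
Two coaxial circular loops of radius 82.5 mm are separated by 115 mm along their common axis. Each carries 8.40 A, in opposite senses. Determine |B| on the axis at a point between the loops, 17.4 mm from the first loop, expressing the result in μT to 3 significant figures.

B ≈ 42.7 μT

Each loop contributes B = μ₀IR²/[2(R²+z²)^(3/2)] on the axis, with z measured from that loop.
Loop 1 (z = 0.0174 m): B₁ = 5.99×10⁻⁵ T. Loop 2 (z = 0.0976 m): B₂ = 1.72×10⁻⁵ T.
The fields oppose: B = |B₁ − B₂| = 4.27×10⁻⁵ T.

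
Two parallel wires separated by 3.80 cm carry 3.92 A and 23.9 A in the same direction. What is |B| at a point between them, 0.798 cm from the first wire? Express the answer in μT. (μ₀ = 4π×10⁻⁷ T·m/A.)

Each long wire gives B = μ₀I/(2πd). Distances are d₁ = 0.00798 m and d₂ = 0.03002 m.
B₁ = 9.82×10⁻⁵ T, B₂ = 1.59×10⁻⁴ T.
Between parallel currents the two contributions point in opposite directions, so they subtract. B = |B₁ − B₂| = |9.82×10⁻⁵ − 1.59×10⁻⁴| = 6.10×10⁻⁵ T.

B ≈ 61.0 μT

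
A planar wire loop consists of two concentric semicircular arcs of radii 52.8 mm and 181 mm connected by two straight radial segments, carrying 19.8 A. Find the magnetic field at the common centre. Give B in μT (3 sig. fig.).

B ≈ 83.4 μT

The radial connectors point toward the centre, so dl × r̂ = 0 and they contribute nothing.
Each semicircle gives μ₀I/(4R): inner arc 1.18×10⁻⁴ T, outer arc 3.44×10⁻⁵ T.
The two arcs carry current in opposite angular senses, so their fields oppose: B = |1.18×10⁻⁴ − 3.44×10⁻⁵| = 8.34×10⁻⁵ T.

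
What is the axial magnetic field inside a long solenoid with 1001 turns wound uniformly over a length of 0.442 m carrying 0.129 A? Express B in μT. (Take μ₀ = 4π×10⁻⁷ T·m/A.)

Inside a long solenoid, B = μ₀nI with n = 2265 turns/m.
B = 4π×10⁻⁷ × 2265 × 0.129 = 3.67×10⁻⁴ T.

B ≈ 367 μT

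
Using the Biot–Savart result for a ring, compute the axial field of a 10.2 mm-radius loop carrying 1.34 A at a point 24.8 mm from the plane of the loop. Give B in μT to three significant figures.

B ≈ 4.54 μT

On the axis of a circular loop, B = μ₀IR² / [2(R²+z²)^(3/2)].
R² + z² = (0.0102)² + (0.0248)² = 0.0007191 m², and (R²+z²)^(3/2) = 1.93×10⁻⁵ m³.
B = (4π×10⁻⁷ × 1.34 × 0.000104) / (2 × 1.93×10⁻⁵) = 4.54×10⁻⁶ T.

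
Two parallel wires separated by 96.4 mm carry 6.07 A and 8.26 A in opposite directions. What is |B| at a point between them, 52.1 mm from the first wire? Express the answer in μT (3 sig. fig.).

Each long wire gives B = μ₀I/(2πd). Distances are d₁ = 0.0521 m and d₂ = 0.0443 m.
B₁ = 2.33×10⁻⁵ T, B₂ = 3.73×10⁻⁵ T.
Between antiparallel currents both contributions point the same way, so they add. B = B₁ + B₂ = 2.33×10⁻⁵ + 3.73×10⁻⁵ = 6.06×10⁻⁵ T.

B ≈ 60.6 μT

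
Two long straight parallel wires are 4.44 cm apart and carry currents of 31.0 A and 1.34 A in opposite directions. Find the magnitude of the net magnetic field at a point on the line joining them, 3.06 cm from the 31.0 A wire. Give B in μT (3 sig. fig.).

Each long wire gives B = μ₀I/(2πd). Distances are d₁ = 0.0306 m and d₂ = 0.0138 m.
B₁ = 2.03×10⁻⁴ T, B₂ = 1.94×10⁻⁵ T.
Between antiparallel currents both contributions point the same way, so they add. B = B₁ + B₂ = 2.03×10⁻⁴ + 1.94×10⁻⁵ = 2.22×10⁻⁴ T.

B ≈ 222 μT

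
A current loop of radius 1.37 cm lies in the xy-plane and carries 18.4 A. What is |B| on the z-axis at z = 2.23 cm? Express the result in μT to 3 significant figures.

On the axis of a circular loop, B = μ₀IR² / [2(R²+z²)^(3/2)].
R² + z² = (0.0137)² + (0.0223)² = 0.000685 m², and (R²+z²)^(3/2) = 1.79×10⁻⁵ m³.
B = (4π×10⁻⁷ × 18.4 × 0.0001877) / (2 × 1.79×10⁻⁵) = 1.21×10⁻⁴ T.

B ≈ 121 μT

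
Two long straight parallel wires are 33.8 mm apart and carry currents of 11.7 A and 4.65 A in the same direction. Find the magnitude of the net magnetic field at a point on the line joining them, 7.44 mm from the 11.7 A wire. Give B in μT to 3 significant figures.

B ≈ 279 μT

Each long wire gives B = μ₀I/(2πd). Distances are d₁ = 0.00744 m and d₂ = 0.02636 m.
B₁ = 3.15×10⁻⁴ T, B₂ = 3.53×10⁻⁵ T.
Between parallel currents the two contributions point in opposite directions, so they subtract. B = |B₁ − B₂| = |3.15×10⁻⁴ − 3.53×10⁻⁵| = 2.79×10⁻⁴ T.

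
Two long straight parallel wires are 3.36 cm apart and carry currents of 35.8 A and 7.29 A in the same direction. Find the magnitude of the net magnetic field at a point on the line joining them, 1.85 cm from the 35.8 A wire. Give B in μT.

Each long wire gives B = μ₀I/(2πd). Distances are d₁ = 0.0185 m and d₂ = 0.0151 m.
B₁ = 3.87×10⁻⁴ T, B₂ = 9.66×10⁻⁵ T.
Between parallel currents the two contributions point in opposite directions, so they subtract. B = |B₁ − B₂| = |3.87×10⁻⁴ − 9.66×10⁻⁵| = 2.90×10⁻⁴ T.

B ≈ 290 μT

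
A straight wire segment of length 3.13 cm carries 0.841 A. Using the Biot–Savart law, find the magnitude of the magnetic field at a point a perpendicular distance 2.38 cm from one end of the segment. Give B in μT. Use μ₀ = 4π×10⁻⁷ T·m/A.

For a finite straight segment, B = (μ₀I/4πd)(sinθ₁ + sinθ₂), where θ₁, θ₂ are the angles from the perpendicular to each end.
The perpendicular foot is at one end, so the two end-offsets along the wire are 0 and L = 0.0313 m.
sinθ₁ = 0/√(0²+0.0238²) = 0.0000; sinθ₂ = 0.0313/√(0.0313²+0.0238²) = 0.7960.
B = (4π×10⁻⁷ × 0.841) / (4π × 0.0238) × (0.0000 + 0.7960) = 2.81×10⁻⁶ T.

B ≈ 2.81 μT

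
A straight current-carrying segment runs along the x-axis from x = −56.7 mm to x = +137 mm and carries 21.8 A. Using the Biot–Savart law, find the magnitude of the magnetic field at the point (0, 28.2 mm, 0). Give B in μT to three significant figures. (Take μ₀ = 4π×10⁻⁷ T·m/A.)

For a finite straight segment, B = (μ₀I/4πd)(sinθ₁ + sinθ₂), where θ₁, θ₂ are the angles from the perpendicular to each end.
The perpendicular distance is d = 0.0282 m; the end-offsets along the wire are a = 0.0567 m and b = 0.137 m.
sinθ₁ = 0.0567/√(0.0567²+0.0282²) = 0.8954; sinθ₂ = 0.137/√(0.137²+0.0282²) = 0.9795.
B = (4π×10⁻⁷ × 21.8) / (4π × 0.0282) × (0.8954 + 0.9795) = 1.45×10⁻⁴ T.

B ≈ 145 μT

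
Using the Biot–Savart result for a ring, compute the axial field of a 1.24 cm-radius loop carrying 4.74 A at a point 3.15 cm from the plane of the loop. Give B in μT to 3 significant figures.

B ≈ 11.8 μT

On the axis of a circular loop, B = μ₀IR² / [2(R²+z²)^(3/2)].
R² + z² = (0.0124)² + (0.0315)² = 0.001146 m², and (R²+z²)^(3/2) = 3.88×10⁻⁵ m³.
B = (4π×10⁻⁷ × 4.74 × 0.0001538) / (2 × 3.88×10⁻⁵) = 1.18×10⁻⁵ T.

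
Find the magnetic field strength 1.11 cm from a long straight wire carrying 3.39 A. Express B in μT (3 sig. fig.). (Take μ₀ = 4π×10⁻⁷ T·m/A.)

B ≈ 61.1 μT

For an infinitely long straight wire, B = μ₀I/(2πd).
B = (4π×10⁻⁷ × 3.39) / (2π × 0.0111) = 6.11×10⁻⁵ T.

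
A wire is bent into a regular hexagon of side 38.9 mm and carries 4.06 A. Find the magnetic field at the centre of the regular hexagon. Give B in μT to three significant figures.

Each side is a finite straight segment at perpendicular distance d = a/(2 tan(π/6)) = 0.03369 m from the centre, with end-angles ±π/6.
One side contributes B₁ = (μ₀I/4πd)·2 sin(π/6) = 1.21×10⁻⁵ T.
All 6 sides add in the same direction: B = 6 × 1.21×10⁻⁵ = 7.23×10⁻⁵ T.

B ≈ 72.3 μT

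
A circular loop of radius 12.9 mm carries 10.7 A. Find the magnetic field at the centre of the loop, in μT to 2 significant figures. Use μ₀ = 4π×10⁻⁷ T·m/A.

B ≈ 520 μT

At the centre of a circular loop the Biot–Savart law gives B = μ₀I/(2R).
B = (4π×10⁻⁷ × 10.7) / (2 × 0.0129) = 5.21×10⁻⁴ T.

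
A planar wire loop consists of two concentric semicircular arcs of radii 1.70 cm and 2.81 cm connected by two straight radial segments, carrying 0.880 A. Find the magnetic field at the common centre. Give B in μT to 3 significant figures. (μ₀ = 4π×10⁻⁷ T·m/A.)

The radial connectors point toward the centre, so dl × r̂ = 0 and they contribute nothing.
Each semicircle gives μ₀I/(4R): inner arc 1.63×10⁻⁵ T, outer arc 9.84×10⁻⁶ T.
The two arcs carry current in opposite angular senses, so their fields oppose: B = |1.63×10⁻⁵ − 9.84×10⁻⁶| = 6.42×10⁻⁶ T.

B ≈ 6.42 μT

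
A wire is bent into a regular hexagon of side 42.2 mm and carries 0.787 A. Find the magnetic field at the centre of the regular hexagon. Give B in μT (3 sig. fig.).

B ≈ 12.9 μT

Each side is a finite straight segment at perpendicular distance d = a/(2 tan(π/6)) = 0.03655 m from the centre, with end-angles ±π/6.
One side contributes B₁ = (μ₀I/4πd)·2 sin(π/6) = 2.15×10⁻⁶ T.
All 6 sides add in the same direction: B = 6 × 2.15×10⁻⁶ = 1.29×10⁻⁵ T.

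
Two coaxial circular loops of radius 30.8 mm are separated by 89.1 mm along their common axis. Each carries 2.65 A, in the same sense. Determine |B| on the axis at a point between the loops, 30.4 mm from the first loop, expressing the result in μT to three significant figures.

B ≈ 24.9 μT

Each loop contributes B = μ₀IR²/[2(R²+z²)^(3/2)] on the axis, with z measured from that loop.
Loop 1 (z = 0.0304 m): B₁ = 1.95×10⁻⁵ T. Loop 2 (z = 0.0587 m): B₂ = 5.42×10⁻⁶ T.
The fields add: B = B₁ + B₂ = 2.49×10⁻⁵ T.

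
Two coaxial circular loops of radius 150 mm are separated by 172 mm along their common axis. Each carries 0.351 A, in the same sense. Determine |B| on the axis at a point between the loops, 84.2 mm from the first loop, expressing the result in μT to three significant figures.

B ≈ 1.92 μT

Each loop contributes B = μ₀IR²/[2(R²+z²)^(3/2)] on the axis, with z measured from that loop.
Loop 1 (z = 0.0842 m): B₁ = 9.75×10⁻⁷ T. Loop 2 (z = 0.0878 m): B₂ = 9.45×10⁻⁷ T.
The fields add: B = B₁ + B₂ = 1.92×10⁻⁶ T.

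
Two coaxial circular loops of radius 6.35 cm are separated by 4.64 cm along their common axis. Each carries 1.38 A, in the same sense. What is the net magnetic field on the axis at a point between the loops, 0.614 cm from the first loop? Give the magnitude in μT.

B ≈ 21.7 μT

Each loop contributes B = μ₀IR²/[2(R²+z²)^(3/2)] on the axis, with z measured from that loop.
Loop 1 (z = 0.00614 m): B₁ = 1.35×10⁻⁵ T. Loop 2 (z = 0.04026 m): B₂ = 8.23×10⁻⁶ T.
The fields add: B = B₁ + B₂ = 2.17×10⁻⁵ T.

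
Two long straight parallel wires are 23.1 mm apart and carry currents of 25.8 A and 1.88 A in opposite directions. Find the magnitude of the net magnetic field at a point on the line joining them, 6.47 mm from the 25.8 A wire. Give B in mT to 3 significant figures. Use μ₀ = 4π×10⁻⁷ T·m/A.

B ≈ 0.820 mT

Each long wire gives B = μ₀I/(2πd). Distances are d₁ = 0.00647 m and d₂ = 0.01663 m.
B₁ = 7.98×10⁻⁴ T, B₂ = 2.26×10⁻⁵ T.
Between antiparallel currents both contributions point the same way, so they add. B = B₁ + B₂ = 7.98×10⁻⁴ + 2.26×10⁻⁵ = 8.20×10⁻⁴ T.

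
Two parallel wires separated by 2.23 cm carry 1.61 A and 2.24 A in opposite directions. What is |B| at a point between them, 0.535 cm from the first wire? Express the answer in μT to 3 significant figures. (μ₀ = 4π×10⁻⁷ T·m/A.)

Each long wire gives B = μ₀I/(2πd). Distances are d₁ = 0.00535 m and d₂ = 0.01695 m.
B₁ = 6.02×10⁻⁵ T, B₂ = 2.64×10⁻⁵ T.
Between antiparallel currents both contributions point the same way, so they add. B = B₁ + B₂ = 6.02×10⁻⁵ + 2.64×10⁻⁵ = 8.66×10⁻⁵ T.

B ≈ 86.6 μT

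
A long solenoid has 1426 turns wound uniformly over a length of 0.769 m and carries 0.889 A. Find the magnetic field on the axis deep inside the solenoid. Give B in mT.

B ≈ 2.07 mT

Inside a long solenoid, B = μ₀nI with n = 1854 turns/m.
B = 4π×10⁻⁷ × 1854 × 0.889 = 2.07×10⁻³ T.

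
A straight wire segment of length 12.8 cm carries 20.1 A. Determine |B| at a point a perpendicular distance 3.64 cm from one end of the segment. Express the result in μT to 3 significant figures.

B ≈ 53.1 μT

For a finite straight segment, B = (μ₀I/4πd)(sinθ₁ + sinθ₂), where θ₁, θ₂ are the angles from the perpendicular to each end.
The perpendicular foot is at one end, so the two end-offsets along the wire are 0 and L = 0.128 m.
sinθ₁ = 0/√(0²+0.0364²) = 0.0000; sinθ₂ = 0.128/√(0.128²+0.0364²) = 0.9619.
B = (4π×10⁻⁷ × 20.1) / (4π × 0.0364) × (0.0000 + 0.9619) = 5.31×10⁻⁵ T.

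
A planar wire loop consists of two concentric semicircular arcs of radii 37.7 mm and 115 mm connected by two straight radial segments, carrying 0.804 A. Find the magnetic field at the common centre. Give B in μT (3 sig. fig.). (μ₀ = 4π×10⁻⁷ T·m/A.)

B ≈ 4.50 μT

The radial connectors point toward the centre, so dl × r̂ = 0 and they contribute nothing.
Each semicircle gives μ₀I/(4R): inner arc 6.70×10⁻⁶ T, outer arc 2.20×10⁻⁶ T.
The two arcs carry current in opposite angular senses, so their fields oppose: B = |6.70×10⁻⁶ − 2.20×10⁻⁶| = 4.50×10⁻⁶ T.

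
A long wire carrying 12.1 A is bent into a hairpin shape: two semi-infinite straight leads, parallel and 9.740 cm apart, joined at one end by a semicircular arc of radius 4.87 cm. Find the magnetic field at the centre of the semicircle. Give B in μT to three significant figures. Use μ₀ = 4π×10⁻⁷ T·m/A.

B ≈ 128 μT

The semicircular arc contributes B_arc = μ₀I·π/(4πR) = μ₀I/(4R) = 7.81×10⁻⁵ T.
Each semi-infinite lead is at perpendicular distance R = 0.0487 m from the centre, with the perpendicular foot at its near end, so it contributes μ₀I/(4πR); both point the same way, together 4.97×10⁻⁵ T.
Arc and leads all point the same direction: B = 7.81×10⁻⁵ + 4.97×10⁻⁵ = 1.28×10⁻⁴ T.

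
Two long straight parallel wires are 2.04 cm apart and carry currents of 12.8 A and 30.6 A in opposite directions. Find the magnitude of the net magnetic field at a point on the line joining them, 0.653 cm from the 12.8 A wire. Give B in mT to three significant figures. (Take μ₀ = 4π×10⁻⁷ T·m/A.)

Each long wire gives B = μ₀I/(2πd). Distances are d₁ = 0.00653 m and d₂ = 0.01387 m.
B₁ = 3.92×10⁻⁴ T, B₂ = 4.41×10⁻⁴ T.
Between antiparallel currents both contributions point the same way, so they add. B = B₁ + B₂ = 3.92×10⁻⁴ + 4.41×10⁻⁴ = 8.33×10⁻⁴ T.

B ≈ 0.833 mT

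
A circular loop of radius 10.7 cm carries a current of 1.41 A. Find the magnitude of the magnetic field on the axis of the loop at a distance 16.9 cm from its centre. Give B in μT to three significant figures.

On the axis of a circular loop, B = μ₀IR² / [2(R²+z²)^(3/2)].
R² + z² = (0.107)² + (0.169)² = 0.04001 m², and (R²+z²)^(3/2) = 8.00×10⁻³ m³.
B = (4π×10⁻⁷ × 1.41 × 0.01145) / (2 × 8.00×10⁻³) = 1.27×10⁻⁶ T.

B ≈ 1.27 μT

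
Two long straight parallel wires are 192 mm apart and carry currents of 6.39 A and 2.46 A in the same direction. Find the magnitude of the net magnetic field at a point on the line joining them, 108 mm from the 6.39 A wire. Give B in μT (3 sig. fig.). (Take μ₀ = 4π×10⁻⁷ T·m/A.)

Each long wire gives B = μ₀I/(2πd). Distances are d₁ = 0.108 m and d₂ = 0.084 m.
B₁ = 1.18×10⁻⁵ T, B₂ = 5.86×10⁻⁶ T.
Between parallel currents the two contributions point in opposite directions, so they subtract. B = |B₁ − B₂| = |1.18×10⁻⁵ − 5.86×10⁻⁶| = 5.98×10⁻⁶ T.

B ≈ 5.98 μT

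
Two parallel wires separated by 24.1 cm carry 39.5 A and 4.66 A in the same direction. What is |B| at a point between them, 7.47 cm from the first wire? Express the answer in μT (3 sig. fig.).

Each long wire gives B = μ₀I/(2πd). Distances are d₁ = 0.0747 m and d₂ = 0.1663 m.
B₁ = 1.06×10⁻⁴ T, B₂ = 5.60×10⁻⁶ T.
Between parallel currents the two contributions point in opposite directions, so they subtract. B = |B₁ − B₂| = |1.06×10⁻⁴ − 5.60×10⁻⁶| = 1.00×10⁻⁴ T.

B ≈ 100 μT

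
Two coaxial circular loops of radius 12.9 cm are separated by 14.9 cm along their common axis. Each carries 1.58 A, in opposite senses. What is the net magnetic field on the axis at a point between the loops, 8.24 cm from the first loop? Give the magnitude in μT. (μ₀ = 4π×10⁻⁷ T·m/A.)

Each loop contributes B = μ₀IR²/[2(R²+z²)^(3/2)] on the axis, with z measured from that loop.
Loop 1 (z = 0.0824 m): B₁ = 4.61×10⁻⁶ T. Loop 2 (z = 0.0666 m): B₂ = 5.40×10⁻⁶ T.
The fields oppose: B = |B₁ − B₂| = 7.93×10⁻⁷ T.

B ≈ 0.793 μT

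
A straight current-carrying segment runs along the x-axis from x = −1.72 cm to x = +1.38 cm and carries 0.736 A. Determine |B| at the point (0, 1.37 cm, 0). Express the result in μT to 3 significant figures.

B ≈ 8.01 μT

For a finite straight segment, B = (μ₀I/4πd)(sinθ₁ + sinθ₂), where θ₁, θ₂ are the angles from the perpendicular to each end.
The perpendicular distance is d = 0.0137 m; the end-offsets along the wire are a = 0.0172 m and b = 0.0138 m.
sinθ₁ = 0.0172/√(0.0172²+0.0137²) = 0.7822; sinθ₂ = 0.0138/√(0.0138²+0.0137²) = 0.7097.
B = (4π×10⁻⁷ × 0.736) / (4π × 0.0137) × (0.7822 + 0.7097) = 8.01×10⁻⁶ T.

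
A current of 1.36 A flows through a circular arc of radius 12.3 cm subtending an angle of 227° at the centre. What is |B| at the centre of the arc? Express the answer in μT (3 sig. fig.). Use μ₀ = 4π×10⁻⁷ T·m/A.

B ≈ 4.38 μT

The Biot–Savart field of a circular arc at its centre is B = μ₀Iφ/(4πR), with φ = 3.962 rad.
B = (4π×10⁻⁷ × 1.36 × 3.962) / (4π × 0.123) = 4.38×10⁻⁶ T.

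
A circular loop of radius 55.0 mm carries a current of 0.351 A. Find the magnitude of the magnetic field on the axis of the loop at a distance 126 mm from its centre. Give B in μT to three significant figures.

B ≈ 0.257 μT

On the axis of a circular loop, B = μ₀IR² / [2(R²+z²)^(3/2)].
R² + z² = (0.055)² + (0.126)² = 0.0189 m², and (R²+z²)^(3/2) = 2.60×10⁻³ m³.
B = (4π×10⁻⁷ × 0.351 × 0.003025) / (2 × 2.60×10⁻³) = 2.57×10⁻⁷ T.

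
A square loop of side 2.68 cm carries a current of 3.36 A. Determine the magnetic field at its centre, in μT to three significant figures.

Each side is a finite straight segment at perpendicular distance d = a/(2 tan(π/4)) = 0.0134 m from the centre, with end-angles ±π/4.
One side contributes B₁ = (μ₀I/4πd)·2 sin(π/4) = 3.55×10⁻⁵ T.
All 4 sides add in the same direction: B = 4 × 3.55×10⁻⁵ = 1.42×10⁻⁴ T.

B ≈ 142 μT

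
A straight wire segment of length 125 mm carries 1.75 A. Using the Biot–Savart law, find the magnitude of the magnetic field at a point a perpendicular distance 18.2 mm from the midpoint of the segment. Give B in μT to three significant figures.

For a finite straight segment, B = (μ₀I/4πd)(sinθ₁ + sinθ₂), where θ₁, θ₂ are the angles from the perpendicular to each end.
The perpendicular from the point meets the wire at its midpoint, so each end is L/2 = 0.0625 m away along the wire.
sinθ₁ = 0.0625/√(0.0625²+0.0182²) = 0.9601; sinθ₂ = 0.0625/√(0.0625²+0.0182²) = 0.9601.
B = (4π×10⁻⁷ × 1.75) / (4π × 0.0182) × (0.9601 + 0.9601) = 1.85×10⁻⁵ T.

B ≈ 18.5 μT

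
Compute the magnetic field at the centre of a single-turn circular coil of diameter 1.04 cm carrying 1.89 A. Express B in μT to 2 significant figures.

At the centre of a circular loop the Biot–Savart law gives B = μ₀I/(2R) (so R = 0.0052 m).
B = (4π×10⁻⁷ × 1.89) / (2 × 0.0052) = 2.28×10⁻⁴ T.

B ≈ 230 μT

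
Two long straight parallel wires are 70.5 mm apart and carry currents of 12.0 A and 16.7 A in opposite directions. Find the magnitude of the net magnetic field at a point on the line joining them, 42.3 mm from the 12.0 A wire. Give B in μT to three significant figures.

B ≈ 175 μT

Each long wire gives B = μ₀I/(2πd). Distances are d₁ = 0.0423 m and d₂ = 0.0282 m.
B₁ = 5.67×10⁻⁵ T, B₂ = 1.18×10⁻⁴ T.
Between antiparallel currents both contributions point the same way, so they add. B = B₁ + B₂ = 5.67×10⁻⁵ + 1.18×10⁻⁴ = 1.75×10⁻⁴ T.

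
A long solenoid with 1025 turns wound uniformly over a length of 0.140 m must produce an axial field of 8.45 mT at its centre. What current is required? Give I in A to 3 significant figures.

Inside a long solenoid B = μ₀nI with n = 7321 m⁻¹, so I = B/(μ₀n).
I = 8.45×10⁻³ / (4π×10⁻⁷ × 7321) = 0.918 A.

I ≈ 0.918 A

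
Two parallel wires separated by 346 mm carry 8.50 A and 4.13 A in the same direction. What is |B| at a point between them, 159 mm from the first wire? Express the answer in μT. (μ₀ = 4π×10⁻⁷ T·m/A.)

B ≈ 6.27 μT

Each long wire gives B = μ₀I/(2πd). Distances are d₁ = 0.159 m and d₂ = 0.187 m.
B₁ = 1.07×10⁻⁵ T, B₂ = 4.42×10⁻⁶ T.
Between parallel currents the two contributions point in opposite directions, so they subtract. B = |B₁ − B₂| = |1.07×10⁻⁵ − 4.42×10⁻⁶| = 6.27×10⁻⁶ T.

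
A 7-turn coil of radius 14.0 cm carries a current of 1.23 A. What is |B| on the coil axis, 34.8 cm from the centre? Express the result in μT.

For an N-turn flat coil, B = Nμ₀IR²/[2(R²+z²)^(3/2)] with R = 0.14 m, z = 0.348 m.
B = 7 × 2.87×10⁻⁷ T = 2.01×10⁻⁶ T.

B ≈ 2.01 μT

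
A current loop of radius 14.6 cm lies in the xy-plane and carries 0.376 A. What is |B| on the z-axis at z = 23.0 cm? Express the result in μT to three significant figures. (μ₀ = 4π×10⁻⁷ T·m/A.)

On the axis of a circular loop, B = μ₀IR² / [2(R²+z²)^(3/2)].
R² + z² = (0.146)² + (0.23)² = 0.07422 m², and (R²+z²)^(3/2) = 2.02×10⁻² m³.
B = (4π×10⁻⁷ × 0.376 × 0.02132) / (2 × 2.02×10⁻²) = 2.49×10⁻⁷ T.

B ≈ 0.249 μT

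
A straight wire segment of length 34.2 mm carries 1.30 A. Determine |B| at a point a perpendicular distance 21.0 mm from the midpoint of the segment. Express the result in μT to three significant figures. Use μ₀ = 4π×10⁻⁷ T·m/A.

B ≈ 7.82 μT

For a finite straight segment, B = (μ₀I/4πd)(sinθ₁ + sinθ₂), where θ₁, θ₂ are the angles from the perpendicular to each end.
The perpendicular from the point meets the wire at its midpoint, so each end is L/2 = 0.0171 m away along the wire.
sinθ₁ = 0.0171/√(0.0171²+0.021²) = 0.6314; sinθ₂ = 0.0171/√(0.0171²+0.021²) = 0.6314.
B = (4π×10⁻⁷ × 1.30) / (4π × 0.021) × (0.6314 + 0.6314) = 7.82×10⁻⁶ T.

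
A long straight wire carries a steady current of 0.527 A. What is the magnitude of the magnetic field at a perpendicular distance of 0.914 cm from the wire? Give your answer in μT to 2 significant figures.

For an infinitely long straight wire, B = μ₀I/(2πd).
B = (4π×10⁻⁷ × 0.527) / (2π × 0.00914) = 1.15×10⁻⁵ T.

B ≈ 12 μT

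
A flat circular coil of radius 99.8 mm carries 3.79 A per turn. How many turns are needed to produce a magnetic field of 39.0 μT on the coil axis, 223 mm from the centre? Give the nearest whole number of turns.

N = 24

For an N-turn coil, B = Nμ₀IR²/[2(R²+z²)^(3/2)]. A single turn gives B₁ = 1.63×10⁻⁶ T with R = 0.0998 m, z = 0.223 m.
N = B/B₁ = 3.90×10⁻⁵ / 1.63×10⁻⁶ = 23.98.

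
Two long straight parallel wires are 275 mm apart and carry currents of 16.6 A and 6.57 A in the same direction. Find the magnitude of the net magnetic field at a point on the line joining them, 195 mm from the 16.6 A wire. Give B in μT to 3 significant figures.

B ≈ 0.601 μT

Each long wire gives B = μ₀I/(2πd). Distances are d₁ = 0.195 m and d₂ = 0.08 m.
B₁ = 1.70×10⁻⁵ T, B₂ = 1.64×10⁻⁵ T.
Between parallel currents the two contributions point in opposite directions, so they subtract. B = |B₁ − B₂| = |1.70×10⁻⁵ − 1.64×10⁻⁵| = 6.01×10⁻⁷ T.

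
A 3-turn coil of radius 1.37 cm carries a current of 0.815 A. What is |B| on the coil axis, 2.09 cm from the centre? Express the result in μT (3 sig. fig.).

B ≈ 18.5 μT

For an N-turn flat coil, B = Nμ₀IR²/[2(R²+z²)^(3/2)] with R = 0.0137 m, z = 0.0209 m.
B = 3 × 6.16×10⁻⁶ T = 1.85×10⁻⁵ T.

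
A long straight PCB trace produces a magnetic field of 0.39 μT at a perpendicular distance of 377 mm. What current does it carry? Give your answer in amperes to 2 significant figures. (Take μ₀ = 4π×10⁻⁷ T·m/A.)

For a long straight wire B = μ₀I/(2πd), so I = 2πdB/μ₀.
I = 2π × 0.377 × 3.90×10⁻⁷ / (4π×10⁻⁷) = 0.735 A.

I ≈ 0.74 A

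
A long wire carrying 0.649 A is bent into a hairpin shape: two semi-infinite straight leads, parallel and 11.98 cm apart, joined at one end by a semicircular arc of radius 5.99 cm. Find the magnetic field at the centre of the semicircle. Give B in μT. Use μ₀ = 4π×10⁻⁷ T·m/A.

The semicircular arc contributes B_arc = μ₀I·π/(4πR) = μ₀I/(4R) = 3.40×10⁻⁶ T.
Each semi-infinite lead is at perpendicular distance R = 0.0599 m from the centre, with the perpendicular foot at its near end, so it contributes μ₀I/(4πR); both point the same way, together 2.17×10⁻⁶ T.
Arc and leads all point the same direction: B = 3.40×10⁻⁶ + 2.17×10⁻⁶ = 5.57×10⁻⁶ T.

B ≈ 5.57 μT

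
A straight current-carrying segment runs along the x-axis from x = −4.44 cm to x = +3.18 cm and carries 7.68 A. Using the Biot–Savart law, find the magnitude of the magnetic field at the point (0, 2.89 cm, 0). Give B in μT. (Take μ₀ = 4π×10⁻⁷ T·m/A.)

B ≈ 41.9 μT

For a finite straight segment, B = (μ₀I/4πd)(sinθ₁ + sinθ₂), where θ₁, θ₂ are the angles from the perpendicular to each end.
The perpendicular distance is d = 0.0289 m; the end-offsets along the wire are a = 0.0444 m and b = 0.0318 m.
sinθ₁ = 0.0444/√(0.0444²+0.0289²) = 0.8381; sinθ₂ = 0.0318/√(0.0318²+0.0289²) = 0.7400.
B = (4π×10⁻⁷ × 7.68) / (4π × 0.0289) × (0.8381 + 0.7400) = 4.19×10⁻⁵ T.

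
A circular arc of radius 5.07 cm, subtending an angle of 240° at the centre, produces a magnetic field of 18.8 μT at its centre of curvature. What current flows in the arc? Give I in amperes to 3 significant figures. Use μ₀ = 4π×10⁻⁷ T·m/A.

I ≈ 2.28 A

For a circular arc, B = μ₀Iφ/(4πR) with φ in radians; here φ = 4.189 rad.
So I = 4πRB/(μ₀φ) = 4π × 0.0507 × 1.88×10⁻⁵ / (4π×10⁻⁷ × 4.189) = 2.28 A.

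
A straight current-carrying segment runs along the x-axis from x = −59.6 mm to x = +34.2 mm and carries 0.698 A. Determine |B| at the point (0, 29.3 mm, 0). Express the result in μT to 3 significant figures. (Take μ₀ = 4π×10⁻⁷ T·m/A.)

For a finite straight segment, B = (μ₀I/4πd)(sinθ₁ + sinθ₂), where θ₁, θ₂ are the angles from the perpendicular to each end.
The perpendicular distance is d = 0.0293 m; the end-offsets along the wire are a = 0.0596 m and b = 0.0342 m.
sinθ₁ = 0.0596/√(0.0596²+0.0293²) = 0.8974; sinθ₂ = 0.0342/√(0.0342²+0.0293²) = 0.7594.
B = (4π×10⁻⁷ × 0.698) / (4π × 0.0293) × (0.8974 + 0.7594) = 3.95×10⁻⁶ T.

B ≈ 3.95 μT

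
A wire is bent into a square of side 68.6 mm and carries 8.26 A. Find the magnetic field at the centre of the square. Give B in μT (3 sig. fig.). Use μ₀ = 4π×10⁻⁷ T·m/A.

B ≈ 136 μT

Each side is a finite straight segment at perpendicular distance d = a/(2 tan(π/4)) = 0.0343 m from the centre, with end-angles ±π/4.
One side contributes B₁ = (μ₀I/4πd)·2 sin(π/4) = 3.41×10⁻⁵ T.
All 4 sides add in the same direction: B = 4 × 3.41×10⁻⁵ = 1.36×10⁻⁴ T.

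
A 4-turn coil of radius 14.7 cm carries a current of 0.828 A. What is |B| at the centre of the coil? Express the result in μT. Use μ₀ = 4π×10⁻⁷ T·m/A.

B ≈ 14.2 μT

For an N-turn flat coil, B = Nμ₀I/(2R) with R = 0.147 m.
B = 4 × 3.54×10⁻⁶ T = 1.42×10⁻⁵ T.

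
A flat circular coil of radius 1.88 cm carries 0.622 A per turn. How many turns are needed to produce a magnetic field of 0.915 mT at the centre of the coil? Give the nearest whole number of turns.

For an N-turn coil, B = Nμ₀I/(2R). A single turn gives B₁ = 2.08×10⁻⁵ T with R = 0.0188 m.
N = B/B₁ = 9.15×10⁻⁴ / 2.08×10⁻⁵ = 44.02.

N = 44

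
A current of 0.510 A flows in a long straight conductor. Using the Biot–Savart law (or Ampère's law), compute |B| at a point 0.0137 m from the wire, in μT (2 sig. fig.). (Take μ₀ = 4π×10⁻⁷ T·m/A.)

For an infinitely long straight wire, B = μ₀I/(2πd).
B = (4π×10⁻⁷ × 0.510) / (2π × 0.0137) = 7.45×10⁻⁶ T.

B ≈ 7.4 μT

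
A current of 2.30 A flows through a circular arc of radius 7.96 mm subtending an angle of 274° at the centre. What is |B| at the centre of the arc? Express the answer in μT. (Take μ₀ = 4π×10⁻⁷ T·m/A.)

The Biot–Savart field of a circular arc at its centre is B = μ₀Iφ/(4πR), with φ = 4.782 rad.
B = (4π×10⁻⁷ × 2.30 × 4.782) / (4π × 0.00796) = 1.38×10⁻⁴ T.

B ≈ 138 μT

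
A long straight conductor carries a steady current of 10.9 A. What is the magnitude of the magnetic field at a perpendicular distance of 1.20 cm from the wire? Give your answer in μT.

B ≈ 182 μT

For an infinitely long straight wire, B = μ₀I/(2πd).
B = (4π×10⁻⁷ × 10.9) / (2π × 0.012) = 1.82×10⁻⁴ T.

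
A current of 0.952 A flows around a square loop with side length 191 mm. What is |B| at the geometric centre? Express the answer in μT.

B ≈ 5.64 μT

Each side is a finite straight segment at perpendicular distance d = a/(2 tan(π/4)) = 0.0955 m from the centre, with end-angles ±π/4.
One side contributes B₁ = (μ₀I/4πd)·2 sin(π/4) = 1.41×10⁻⁶ T.
All 4 sides add in the same direction: B = 4 × 1.41×10⁻⁶ = 5.64×10⁻⁶ T.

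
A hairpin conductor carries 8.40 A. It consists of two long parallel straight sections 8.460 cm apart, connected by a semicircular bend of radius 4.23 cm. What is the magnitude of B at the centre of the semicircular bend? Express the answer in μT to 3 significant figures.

B ≈ 102 μT

The semicircular arc contributes B_arc = μ₀I·π/(4πR) = μ₀I/(4R) = 6.24×10⁻⁵ T.
Each semi-infinite lead is at perpendicular distance R = 0.0423 m from the centre, with the perpendicular foot at its near end, so it contributes μ₀I/(4πR); both point the same way, together 3.97×10⁻⁵ T.
Arc and leads all point the same direction: B = 6.24×10⁻⁵ + 3.97×10⁻⁵ = 1.02×10⁻⁴ T.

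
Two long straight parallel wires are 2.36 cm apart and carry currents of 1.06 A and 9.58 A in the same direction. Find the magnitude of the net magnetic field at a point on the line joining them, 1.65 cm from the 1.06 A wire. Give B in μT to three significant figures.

B ≈ 257 μT

Each long wire gives B = μ₀I/(2πd). Distances are d₁ = 0.0165 m and d₂ = 0.0071 m.
B₁ = 1.28×10⁻⁵ T, B₂ = 2.70×10⁻⁴ T.
Between parallel currents the two contributions point in opposite directions, so they subtract. B = |B₁ − B₂| = |1.28×10⁻⁵ − 2.70×10⁻⁴| = 2.57×10⁻⁴ T.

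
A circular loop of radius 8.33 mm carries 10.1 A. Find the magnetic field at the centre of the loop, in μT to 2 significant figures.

At the centre of a circular loop the Biot–Savart law gives B = μ₀I/(2R).
B = (4π×10⁻⁷ × 10.1) / (2 × 0.00833) = 7.62×10⁻⁴ T.

B ≈ 760 μT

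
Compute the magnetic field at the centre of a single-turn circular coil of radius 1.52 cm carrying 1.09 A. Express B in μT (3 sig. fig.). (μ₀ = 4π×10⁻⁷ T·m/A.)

At the centre of a circular loop the Biot–Savart law gives B = μ₀I/(2R).
B = (4π×10⁻⁷ × 1.09) / (2 × 0.0152) = 4.51×10⁻⁵ T.

B ≈ 45.1 μT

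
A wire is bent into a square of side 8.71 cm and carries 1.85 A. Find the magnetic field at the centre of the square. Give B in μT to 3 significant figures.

Each side is a finite straight segment at perpendicular distance d = a/(2 tan(π/4)) = 0.04355 m from the centre, with end-angles ±π/4.
One side contributes B₁ = (μ₀I/4πd)·2 sin(π/4) = 6.01×10⁻⁶ T.
All 4 sides add in the same direction: B = 4 × 6.01×10⁻⁶ = 2.40×10⁻⁵ T.

B ≈ 24.0 μT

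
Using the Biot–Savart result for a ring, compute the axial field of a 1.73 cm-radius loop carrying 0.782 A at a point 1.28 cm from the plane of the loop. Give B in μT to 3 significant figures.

On the axis of a circular loop, B = μ₀IR² / [2(R²+z²)^(3/2)].
R² + z² = (0.0173)² + (0.0128)² = 0.0004631 m², and (R²+z²)^(3/2) = 9.97×10⁻⁶ m³.
B = (4π×10⁻⁷ × 0.782 × 0.0002993) / (2 × 9.97×10⁻⁶) = 1.48×10⁻⁵ T.

B ≈ 14.8 μT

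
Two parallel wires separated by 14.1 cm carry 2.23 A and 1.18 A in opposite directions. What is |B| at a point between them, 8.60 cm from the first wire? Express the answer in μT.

B ≈ 9.48 μT

Each long wire gives B = μ₀I/(2πd). Distances are d₁ = 0.086 m and d₂ = 0.055 m.
B₁ = 5.19×10⁻⁶ T, B₂ = 4.29×10⁻⁶ T.
Between antiparallel currents both contributions point the same way, so they add. B = B₁ + B₂ = 5.19×10⁻⁶ + 4.29×10⁻⁶ = 9.48×10⁻⁶ T.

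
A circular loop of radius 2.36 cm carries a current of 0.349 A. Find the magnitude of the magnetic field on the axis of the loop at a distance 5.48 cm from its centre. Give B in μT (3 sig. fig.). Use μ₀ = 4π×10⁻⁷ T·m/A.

On the axis of a circular loop, B = μ₀IR² / [2(R²+z²)^(3/2)].
R² + z² = (0.0236)² + (0.0548)² = 0.00356 m², and (R²+z²)^(3/2) = 2.12×10⁻⁴ m³.
B = (4π×10⁻⁷ × 0.349 × 0.000557) / (2 × 2.12×10⁻⁴) = 5.75×10⁻⁷ T.

B ≈ 0.575 μT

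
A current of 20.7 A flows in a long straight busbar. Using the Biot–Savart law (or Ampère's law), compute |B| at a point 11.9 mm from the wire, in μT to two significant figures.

For an infinitely long straight wire, B = μ₀I/(2πd).
B = (4π×10⁻⁷ × 20.7) / (2π × 0.0119) = 3.48×10⁻⁴ T.

B ≈ 350 μT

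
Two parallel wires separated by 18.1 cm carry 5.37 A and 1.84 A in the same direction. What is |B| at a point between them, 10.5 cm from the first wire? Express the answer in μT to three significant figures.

B ≈ 5.39 μT

Each long wire gives B = μ₀I/(2πd). Distances are d₁ = 0.105 m and d₂ = 0.076 m.
B₁ = 1.02×10⁻⁵ T, B₂ = 4.84×10⁻⁶ T.
Between parallel currents the two contributions point in opposite directions, so they subtract. B = |B₁ − B₂| = |1.02×10⁻⁵ − 4.84×10⁻⁶| = 5.39×10⁻⁶ T.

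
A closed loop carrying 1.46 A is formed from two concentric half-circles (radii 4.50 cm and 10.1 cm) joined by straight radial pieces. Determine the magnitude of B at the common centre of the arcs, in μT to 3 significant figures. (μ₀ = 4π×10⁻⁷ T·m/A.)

The radial connectors point toward the centre, so dl × r̂ = 0 and they contribute nothing.
Each semicircle gives μ₀I/(4R): inner arc 1.02×10⁻⁵ T, outer arc 4.54×10⁻⁶ T.
The two arcs carry current in opposite angular senses, so their fields oppose: B = |1.02×10⁻⁵ − 4.54×10⁻⁶| = 5.65×10⁻⁶ T.

B ≈ 5.65 μT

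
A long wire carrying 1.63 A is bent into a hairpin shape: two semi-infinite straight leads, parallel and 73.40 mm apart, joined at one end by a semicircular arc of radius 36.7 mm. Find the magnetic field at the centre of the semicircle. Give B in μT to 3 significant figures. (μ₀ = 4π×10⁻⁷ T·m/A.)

The semicircular arc contributes B_arc = μ₀I·π/(4πR) = μ₀I/(4R) = 1.40×10⁻⁵ T.
Each semi-infinite lead is at perpendicular distance R = 0.0367 m from the centre, with the perpendicular foot at its near end, so it contributes μ₀I/(4πR); both point the same way, together 8.88×10⁻⁶ T.
Arc and leads all point the same direction: B = 1.40×10⁻⁵ + 8.88×10⁻⁶ = 2.28×10⁻⁵ T.

B ≈ 22.8 μT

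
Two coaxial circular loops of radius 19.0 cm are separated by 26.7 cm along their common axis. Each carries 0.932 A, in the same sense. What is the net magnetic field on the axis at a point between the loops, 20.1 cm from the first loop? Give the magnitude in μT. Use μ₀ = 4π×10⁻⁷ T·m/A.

Each loop contributes B = μ₀IR²/[2(R²+z²)^(3/2)] on the axis, with z measured from that loop.
Loop 1 (z = 0.201 m): B₁ = 9.99×10⁻⁷ T. Loop 2 (z = 0.066 m): B₂ = 2.60×10⁻⁶ T.
The fields add: B = B₁ + B₂ = 3.60×10⁻⁶ T.

B ≈ 3.60 μT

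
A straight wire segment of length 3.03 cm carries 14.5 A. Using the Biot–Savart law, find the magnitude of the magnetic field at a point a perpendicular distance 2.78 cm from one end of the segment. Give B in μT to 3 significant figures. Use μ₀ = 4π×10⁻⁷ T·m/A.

B ≈ 38.4 μT

For a finite straight segment, B = (μ₀I/4πd)(sinθ₁ + sinθ₂), where θ₁, θ₂ are the angles from the perpendicular to each end.
The perpendicular foot is at one end, so the two end-offsets along the wire are 0 and L = 0.0303 m.
sinθ₁ = 0/√(0²+0.0278²) = 0.0000; sinθ₂ = 0.0303/√(0.0303²+0.0278²) = 0.7369.
B = (4π×10⁻⁷ × 14.5) / (4π × 0.0278) × (0.0000 + 0.7369) = 3.84×10⁻⁵ T.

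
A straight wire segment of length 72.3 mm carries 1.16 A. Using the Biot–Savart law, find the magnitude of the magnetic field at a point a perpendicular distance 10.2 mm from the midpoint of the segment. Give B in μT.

For a finite straight segment, B = (μ₀I/4πd)(sinθ₁ + sinθ₂), where θ₁, θ₂ are the angles from the perpendicular to each end.
The perpendicular from the point meets the wire at its midpoint, so each end is L/2 = 0.03615 m away along the wire.
sinθ₁ = 0.03615/√(0.03615²+0.0102²) = 0.9624; sinθ₂ = 0.03615/√(0.03615²+0.0102²) = 0.9624.
B = (4π×10⁻⁷ × 1.16) / (4π × 0.0102) × (0.9624 + 0.9624) = 2.19×10⁻⁵ T.

B ≈ 21.9 μT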